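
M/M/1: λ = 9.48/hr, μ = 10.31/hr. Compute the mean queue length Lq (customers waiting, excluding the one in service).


ρ = 9.48/10.31 = 0.9195
Lq = ρ²/(1−ρ) = 0.8455/0.08050 = 10.5022

Final: 10.5022


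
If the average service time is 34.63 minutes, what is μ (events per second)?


μ = 1/(service time) in consistent units.
1 second = 0.0166667 min, so μ = 0.0166667/34.63 = 0.0004813 per second

Final: 0.0004813 /sec


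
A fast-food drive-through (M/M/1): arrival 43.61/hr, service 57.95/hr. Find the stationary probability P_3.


ρ = 43.61/57.95 = 0.7525
P_n = (1−ρ)·ρ^n = (1 − 0.7525)·0.7525^3 = 0.2475·0.426185 = 0.105461

Final: 0.105461


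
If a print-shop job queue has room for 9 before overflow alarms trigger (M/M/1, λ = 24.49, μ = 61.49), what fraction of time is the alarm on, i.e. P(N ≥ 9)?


ρ = 24.49/61.49 = 0.3983
P(N ≥ n) = ρ^n = 0.3983^9 = 0.0002521

Final: 0.0002521


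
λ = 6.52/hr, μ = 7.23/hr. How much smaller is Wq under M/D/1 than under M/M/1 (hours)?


ρ = 6.52/7.23 = 0.9018
Wq(M/M/1) = ρ/(μ−λ) = 0.9018/0.7100 = 1.27014 hr
Wq(M/D/1) = ρ/(2(μ−λ)) = 0.63507 hr
Savings = 1.27014 − 0.63507 = 0.63507 hr

Final: 0.63507 hr


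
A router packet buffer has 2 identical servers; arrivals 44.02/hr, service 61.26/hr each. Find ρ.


ρ = λ/(cμ) = 44.02/(2·61.26) = 44.02/122.52 = 0.3593

Final: 0.3593


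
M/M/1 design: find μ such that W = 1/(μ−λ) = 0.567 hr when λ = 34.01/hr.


W = 1/(μ−λ) ⇒ μ − λ = 1/W = 1/0.567 = 1.7637
μ = λ + 1/W = 34.01 + 1.7637 = 35.7737 per hr

Final: 35.7737 /hr


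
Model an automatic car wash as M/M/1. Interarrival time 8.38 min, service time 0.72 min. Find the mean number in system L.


λ = 60/8.38 = 7.1599 /hr
μ = 60/0.72 = 83.3333 /hr
ρ = λ/μ = 7.1599/83.3333 = 0.08592
L = ρ/(1−ρ) = 0.08592/0.9141 = 0.09399

Final: 0.09399


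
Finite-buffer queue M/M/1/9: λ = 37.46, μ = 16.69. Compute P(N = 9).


ρ = λ/μ = 37.46/16.69 = 2.2445
P_K = (1−ρ)ρ^K/(1−ρ^(K+1)) = (-1.2445·1445.449513)/(1 − 3244.250376)
= -1798.800862/-3243.250376 = 0.554629

Final: 0.554629


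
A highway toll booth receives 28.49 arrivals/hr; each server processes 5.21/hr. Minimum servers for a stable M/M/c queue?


Stability requires cμ > λ ⇔ c > λ/μ.
λ/μ = 28.49/5.21 = 5.4683
Minimum integer c = ⌊5.4683⌋ + 1 = 6
Check: 6·5.21 = 31.26 > 28.49, while 5·5.21 = 26.05 ≤ 28.49

Final: 6 servers


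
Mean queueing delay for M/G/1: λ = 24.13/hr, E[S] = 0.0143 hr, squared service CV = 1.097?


ρ = λ·E[S] = 24.13·0.0143 = 0.3451
E[S²] = E[S]²(1+C_s²) = 0.0143²·(1+1.097) = 0.0004288
Wq = λ·E[S²]/(2(1−ρ)) = 24.13·0.0004288/(2·0.6549) = 0.007899 hr

Final: 0.007899 hr


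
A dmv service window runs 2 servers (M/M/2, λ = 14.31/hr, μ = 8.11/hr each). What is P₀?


a = λ/μ = 14.31/8.11 = 1.7645; ρ = a/c = 0.8822
Σ_{k=0}^{1} a^k/k! (terms k=0..1) = 1.00000 + 1.76449 = 2.76449
Tail: a^2/(2!(1−ρ)) = 3.11342/(2·0.1178) = 13.21980
P₀ = 1/(2.76449 + 13.21980) = 1/15.98429 = 0.062561

Final: 0.062561


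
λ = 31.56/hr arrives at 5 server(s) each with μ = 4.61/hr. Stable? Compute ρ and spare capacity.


Total capacity cμ = 5·4.61 = 23.05/hr
ρ = λ/(cμ) = 31.56/23.05 = 1.3692
Stable ⇔ ρ < 1: NO
Spare capacity = cμ − λ = 23.05 − 31.56 = -8.51/hr

Final: ρ = 1.3692; unstable; margin = -8.51/hr


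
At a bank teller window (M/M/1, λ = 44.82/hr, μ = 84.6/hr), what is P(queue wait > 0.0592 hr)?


ρ = 44.82/84.6 = 0.5298
P(Wq > t) = ρ·e^{−(μ−λ)t} = 0.5298·e^{−2.3550}
= 0.5298·0.094896 = 0.050275

Final: 0.050275


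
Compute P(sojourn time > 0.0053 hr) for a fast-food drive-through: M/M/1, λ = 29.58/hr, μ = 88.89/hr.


W ~ Exponential(μ−λ) for M/M/1.
μ − λ = 88.89 − 29.58 = 59.3100
P(W > t) = e^{−(μ−λ)t} = e^{−0.3143} = 0.730269

Final: 0.730269


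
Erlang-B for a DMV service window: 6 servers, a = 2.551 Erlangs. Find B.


B(c,a) = (a^c/c!) / Σ_{k=0}^{c} a^k/k!
a^6/6! = 0.382763
Σ terms (k=0..6): 1.00000 + 2.55100 + 3.25380 + 2.76682 + 1.76454 + 0.90027 + 0.38276 = 12.619181
B = 0.382763/12.619181 = 0.030332

Final: 0.030332


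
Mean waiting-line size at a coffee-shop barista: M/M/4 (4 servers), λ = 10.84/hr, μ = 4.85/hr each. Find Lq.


a = λ/μ = 2.2351; ρ = a/4 = 0.5588
P₀ = 0.100501
Lq = P₀·a^c·ρ / (c!·(1−ρ)²) = 0.100501·24.95457·0.5588/(24·0.19469)
= 0.29991

Final: 0.29991


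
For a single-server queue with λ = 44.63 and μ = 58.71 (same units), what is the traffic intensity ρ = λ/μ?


ρ = λ/μ = 44.63/58.71 = 0.7602

Final: 0.7602


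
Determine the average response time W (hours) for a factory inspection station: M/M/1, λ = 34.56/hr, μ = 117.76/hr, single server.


W = 1/(μ−λ) = 1/(117.76 − 34.56) = 1/83.20 = 0.01202 hr

Final: 0.01202 hr


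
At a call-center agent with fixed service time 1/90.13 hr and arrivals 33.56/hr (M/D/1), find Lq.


ρ = 33.56/90.13 = 0.3724
M/D/1: Lq = ρ²/(2(1−ρ)) = 0.1386/(2·0.6276) = 0.11045

Final: 0.11045


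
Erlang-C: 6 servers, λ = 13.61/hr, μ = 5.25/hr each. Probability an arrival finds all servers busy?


a = λ/μ = 2.5924; ρ = a/6 = 0.4321
P₀ = 0.074316 (from M/M/c formula)
C(c,a) = [a^c/(c!(1−ρ))]·P₀ = [303.52393/(720·0.5679)]·0.074316
= 0.74227·0.074316 = 0.055162

Final: 0.055162


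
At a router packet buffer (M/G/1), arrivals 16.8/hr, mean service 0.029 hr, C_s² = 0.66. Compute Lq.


ρ = λ·E[S] = 16.8·0.029 = 0.4872
Lq = ρ²(1+C_s²)/(2(1−ρ)) = 0.2374·(1+0.66)/(2·0.5128)
= 0.2374·1.6600/1.0256 = 0.38419

Final: 0.38419


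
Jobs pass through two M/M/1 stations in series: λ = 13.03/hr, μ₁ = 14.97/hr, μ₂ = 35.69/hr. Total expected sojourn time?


Each node sees arrival rate λ = 13.03/hr (tandem ⇒ throughput preserved).
W₁ = 1/(μ₁−λ) = 1/(14.97−13.03) = 0.51546 hr
W₂ = 1/(μ₂−λ) = 1/(35.69−13.03) = 0.04413 hr
W_total = W₁ + W₂ = 0.51546 + 0.04413 = 0.55959 hr

Final: 0.55959 hr


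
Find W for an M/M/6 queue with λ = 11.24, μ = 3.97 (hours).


a = 2.8312; ρ = 0.4719; P₀ = 0.058243
Lq = P₀·a^c·ρ/(c!(1−ρ)²) = 0.07049
Wq = Lq/λ = 0.07049/11.24 = 0.006271 hr
W = Wq + 1/μ = 0.006271 + 0.25189 = 0.25816 hr

Final: 0.25816 hr


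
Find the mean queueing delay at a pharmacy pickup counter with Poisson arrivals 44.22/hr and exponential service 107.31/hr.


ρ = 44.22/107.31 = 0.4121
Wq = ρ/(μ−λ) = 0.4121/(107.31 − 44.22) = 0.4121/63.09 = 0.006532 hr

Final: 0.006532 hr


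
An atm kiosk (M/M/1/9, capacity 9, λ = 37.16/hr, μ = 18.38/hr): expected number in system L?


ρ = 37.16/18.38 = 2.0218
L = ρ[1 − (K+1)ρ^K + Kρ^(K+1)] / [(1−ρ)(1−ρ^(K+1))]
Numerator: 2.0218·(1 − 10·564.380220 + 9·1141.042926) = 9353.855621
Denominator: (-1.0218)·(-1140.042926) = 1164.853435
L = 9353.855621/1164.853435 = 8.0301

Final: 8.0301


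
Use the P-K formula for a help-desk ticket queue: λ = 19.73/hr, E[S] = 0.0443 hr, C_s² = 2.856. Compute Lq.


ρ = λ·E[S] = 19.73·0.0443 = 0.8740
Lq = ρ²(1+C_s²)/(2(1−ρ)) = 0.7639·(1+2.856)/(2·0.1260)
= 0.7639·3.8560/0.2519 = 11.69318

Final: 11.69318


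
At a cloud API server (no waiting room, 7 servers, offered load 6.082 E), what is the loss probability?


B(c,a) = (a^c/c!) / Σ_{k=0}^{c} a^k/k!
a^7/7! = 61.079345
Σ terms (k=0..7): 1.00000 + 6.08200 + 18.49536 + 37.49626 + 57.01307 + 69.35070 + 70.29849 + 61.07935 = 320.815228
B = 61.079345/320.815228 = 0.190388

Final: 0.190388


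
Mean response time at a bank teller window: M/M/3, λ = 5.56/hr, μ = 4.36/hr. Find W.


a = 1.2752; ρ = 0.4251; P₀ = 0.271038
Lq = P₀·a^c·ρ/(c!(1−ρ)²) = 0.12047
Wq = Lq/λ = 0.12047/5.56 = 0.02167 hr
W = Wq + 1/μ = 0.02167 + 0.22936 = 0.25103 hr

Final: 0.25103 hr


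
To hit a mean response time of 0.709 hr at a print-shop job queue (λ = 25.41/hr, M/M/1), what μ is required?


W = 1/(μ−λ) ⇒ μ − λ = 1/W = 1/0.709 = 1.4104
μ = λ + 1/W = 25.41 + 1.4104 = 26.8204 per hr

Final: 26.8204 /hr


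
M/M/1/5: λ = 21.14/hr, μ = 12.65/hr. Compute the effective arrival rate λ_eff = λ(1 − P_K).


ρ = 1.6711; P_K = (1−ρ)ρ^5/(1−ρ^6) = 0.420934
λ_eff = λ(1 − P_K) = 21.14·(1 − 0.420934) = 21.14·0.579066 = 12.2415 /hr

Final: 12.2415 /hr


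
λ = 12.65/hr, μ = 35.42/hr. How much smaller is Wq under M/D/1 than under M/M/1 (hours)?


ρ = 12.65/35.42 = 0.3571
Wq(M/M/1) = ρ/(μ−λ) = 0.3571/22.77 = 0.01568 hr
Wq(M/D/1) = ρ/(2(μ−λ)) = 0.007842 hr
Savings = 0.01568 − 0.007842 = 0.007842 hr

Final: 0.007842 hr


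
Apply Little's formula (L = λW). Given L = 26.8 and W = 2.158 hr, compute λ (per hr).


λ = L/W = 26.8/2.158 = 12.4189 /hr

Final: 12.4189 /hr


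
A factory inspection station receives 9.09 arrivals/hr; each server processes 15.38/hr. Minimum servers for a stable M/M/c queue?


Stability requires cμ > λ ⇔ c > λ/μ.
λ/μ = 9.09/15.38 = 0.5910
Minimum integer c = ⌊0.5910⌋ + 1 = 1
Check: 1·15.38 = 15.38 > 9.09, while 0·15.38 = 0.00 ≤ 9.09

Final: 1 servers


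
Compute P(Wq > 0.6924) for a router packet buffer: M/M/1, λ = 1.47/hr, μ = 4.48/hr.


ρ = 1.47/4.48 = 0.3281
P(Wq > t) = ρ·e^{−(μ−λ)t} = 0.3281·e^{−2.0841}
= 0.3281·0.124416 = 0.040824

Final: 0.040824


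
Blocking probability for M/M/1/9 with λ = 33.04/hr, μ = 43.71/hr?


ρ = λ/μ = 33.04/43.71 = 0.7559
P_K = (1−ρ)ρ^K/(1−ρ^(K+1)) = (0.2441·0.080563)/(1 − 0.060896)
= 0.019666/0.939104 = 0.020941

Final: 0.020941


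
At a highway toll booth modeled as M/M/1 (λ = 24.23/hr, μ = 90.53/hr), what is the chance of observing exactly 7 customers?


ρ = 24.23/90.53 = 0.2676
P_n = (1−ρ)·ρ^n = (1 − 0.2676)·0.2676^7 = 0.7324·0.00009838 = 0.00007205

Final: 0.00007205


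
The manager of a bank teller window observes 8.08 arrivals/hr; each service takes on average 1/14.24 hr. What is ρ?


ρ = λ/μ = 8.08/14.24 = 0.5674

Final: 0.5674


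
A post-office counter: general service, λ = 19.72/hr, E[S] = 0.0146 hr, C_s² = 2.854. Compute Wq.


ρ = λ·E[S] = 19.72·0.0146 = 0.2879
E[S²] = E[S]²(1+C_s²) = 0.0146²·(1+2.854) = 0.0008215
Wq = λ·E[S²]/(2(1−ρ)) = 19.72·0.0008215/(2·0.7121) = 0.01138 hr

Final: 0.01138 hr


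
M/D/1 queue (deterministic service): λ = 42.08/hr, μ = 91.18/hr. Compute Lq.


ρ = 42.08/91.18 = 0.4615
M/D/1: Lq = ρ²/(2(1−ρ)) = 0.2130/(2·0.5385) = 0.19776

Final: 0.19776


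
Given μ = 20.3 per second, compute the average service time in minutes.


Mean service time = 1/μ = 1/20.3 second = 0.04926 second
In minutes: 0.04926 × 0.0166667 = 0.0008210 min

Final: 0.0008210 min


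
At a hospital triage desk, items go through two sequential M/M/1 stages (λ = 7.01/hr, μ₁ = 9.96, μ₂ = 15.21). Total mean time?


Each node sees arrival rate λ = 7.01/hr (tandem ⇒ throughput preserved).
W₁ = 1/(μ₁−λ) = 1/(9.96−7.01) = 0.33898 hr
W₂ = 1/(μ₂−λ) = 1/(15.21−7.01) = 0.12195 hr
W_total = W₁ + W₂ = 0.33898 + 0.12195 = 0.46093 hr

Final: 0.46093 hr


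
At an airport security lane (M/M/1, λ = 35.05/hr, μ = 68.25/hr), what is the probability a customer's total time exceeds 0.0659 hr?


W ~ Exponential(μ−λ) for M/M/1.
μ − λ = 68.25 − 35.05 = 33.2000
P(W > t) = e^{−(μ−λ)t} = e^{−2.1879} = 0.112154

Final: 0.112154


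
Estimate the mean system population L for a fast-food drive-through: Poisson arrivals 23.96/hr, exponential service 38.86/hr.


ρ = λ/μ = 23.96/38.86 = 0.6166
L = ρ/(1−ρ) = 0.6166/(1 − 0.6166) = 0.6166/0.3834 = 1.6081

Final: 1.6081


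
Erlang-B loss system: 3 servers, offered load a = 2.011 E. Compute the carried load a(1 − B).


B(3,2.011) = 0.212171 (Erlang-B)
Carried load = a(1 − B) = 2.011·(1 − 0.212171) = 2.011·0.787829 = 1.5843 E

Final: 1.5843 Erlangs


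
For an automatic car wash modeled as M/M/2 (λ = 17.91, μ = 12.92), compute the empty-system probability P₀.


a = λ/μ = 17.91/12.92 = 1.3862; ρ = a/c = 0.6931
Σ_{k=0}^{1} a^k/k! (terms k=0..1) = 1.00000 + 1.38622 = 2.38622
Tail: a^2/(2!(1−ρ)) = 1.92161/(2·0.3069) = 3.13080
P₀ = 1/(2.38622 + 3.13080) = 1/5.51702 = 0.181257

Final: 0.181257


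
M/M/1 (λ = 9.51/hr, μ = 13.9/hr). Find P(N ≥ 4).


ρ = 9.51/13.9 = 0.6842
P(N ≥ n) = ρ^n = 0.6842^4 = 0.219110

Final: 0.219110


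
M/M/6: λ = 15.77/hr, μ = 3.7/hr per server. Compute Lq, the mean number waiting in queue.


a = λ/μ = 4.2622; ρ = a/6 = 0.7104
P₀ = 0.012275
Lq = P₀·a^c·ρ / (c!·(1−ρ)²) = 0.012275·5994.87063·0.7104/(720·0.08389)
= 0.86542

Final: 0.86542


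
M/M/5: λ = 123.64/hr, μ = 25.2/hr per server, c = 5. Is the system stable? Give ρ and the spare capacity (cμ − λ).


Total capacity cμ = 5·25.2 = 126.00/hr
ρ = λ/(cμ) = 123.64/126.00 = 0.9813
Stable ⇔ ρ < 1: YES
Spare capacity = cμ − λ = 126.00 − 123.64 = 2.36/hr

Final: ρ = 0.9813; stable; margin = 2.36/hr


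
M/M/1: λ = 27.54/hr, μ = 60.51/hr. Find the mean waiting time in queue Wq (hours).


ρ = 27.54/60.51 = 0.4551
Wq = ρ/(μ−λ) = 0.4551/(60.51 − 27.54) = 0.4551/32.97 = 0.01380 hr

Final: 0.01380 hr


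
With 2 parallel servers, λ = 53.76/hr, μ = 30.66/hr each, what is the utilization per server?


ρ = λ/(cμ) = 53.76/(2·30.66) = 53.76/61.32 = 0.8767

Final: 0.8767


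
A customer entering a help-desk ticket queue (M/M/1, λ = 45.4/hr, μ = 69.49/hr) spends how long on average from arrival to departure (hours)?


W = 1/(μ−λ) = 1/(69.49 − 45.4) = 1/24.09 = 0.04151 hr

Final: 0.04151 hr


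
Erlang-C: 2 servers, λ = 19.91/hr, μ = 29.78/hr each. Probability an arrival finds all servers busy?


a = λ/μ = 0.6686; ρ = a/2 = 0.3343
P₀ = 0.498930 (from M/M/c formula)
C(c,a) = [a^c/(c!(1−ρ))]·P₀ = [0.44699/(2·0.6657)]·0.498930
= 0.33572·0.498930 = 0.167500

Final: 0.167500


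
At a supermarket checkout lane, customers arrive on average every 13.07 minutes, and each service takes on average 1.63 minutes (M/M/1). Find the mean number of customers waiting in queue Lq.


λ = 60/13.07 = 4.5907 /hr
μ = 60/1.63 = 36.8098 /hr
ρ = λ/μ = 4.5907/36.8098 = 0.1247
Lq = ρ²/(1−ρ) = 0.01555/0.8753 = 0.01777

Final: 0.01777


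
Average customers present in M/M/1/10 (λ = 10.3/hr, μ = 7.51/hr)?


ρ = 10.3/7.51 = 1.3715
L = ρ[1 − (K+1)ρ^K + Kρ^(K+1)] / [(1−ρ)(1−ρ^(K+1))]
Numerator: 1.3715·(1 − 11·23.549022 + 10·32.297594) = 89.060976
Denominator: (-0.3715)·(-31.297594) = 11.627202
L = 89.060976/11.627202 = 7.6597

Final: 7.6597


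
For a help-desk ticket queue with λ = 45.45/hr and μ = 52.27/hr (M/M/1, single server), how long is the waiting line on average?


ρ = 45.45/52.27 = 0.8695
Lq = ρ²/(1−ρ) = 0.7561/0.1305 = 5.7947

Final: 5.7947


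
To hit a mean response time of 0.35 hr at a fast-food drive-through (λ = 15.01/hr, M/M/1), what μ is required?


W = 1/(μ−λ) ⇒ μ − λ = 1/W = 1/0.35 = 2.8571
μ = λ + 1/W = 15.01 + 2.8571 = 17.8671 per hr

Final: 17.8671 /hr


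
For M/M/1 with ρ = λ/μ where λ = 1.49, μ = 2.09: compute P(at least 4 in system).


ρ = 1.49/2.09 = 0.7129
P(N ≥ n) = ρ^n = 0.7129^4 = 0.258321

Final: 0.258321


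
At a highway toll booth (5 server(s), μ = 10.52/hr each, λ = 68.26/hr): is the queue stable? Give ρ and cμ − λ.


Total capacity cμ = 5·10.52 = 52.60/hr
ρ = λ/(cμ) = 68.26/52.60 = 1.2977
Stable ⇔ ρ < 1: NO
Spare capacity = cμ − λ = 52.60 − 68.26 = -15.66/hr

Final: ρ = 1.2977; unstable; margin = -15.66/hr


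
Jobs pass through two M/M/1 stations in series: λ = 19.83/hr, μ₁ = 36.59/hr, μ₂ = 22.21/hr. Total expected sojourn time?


Each node sees arrival rate λ = 19.83/hr (tandem ⇒ throughput preserved).
W₁ = 1/(μ₁−λ) = 1/(36.59−19.83) = 0.05967 hr
W₂ = 1/(μ₂−λ) = 1/(22.21−19.83) = 0.42017 hr
W_total = W₁ + W₂ = 0.05967 + 0.42017 = 0.47983 hr

Final: 0.47983 hr


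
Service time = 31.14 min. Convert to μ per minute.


μ = 1/(service time) in consistent units.
1 minute = 1 min, so μ = 1/31.14 = 0.03211 per minute

Final: 0.03211 /min


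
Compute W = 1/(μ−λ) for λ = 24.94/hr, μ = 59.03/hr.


W = 1/(μ−λ) = 1/(59.03 − 24.94) = 1/34.09 = 0.02933 hr

Final: 0.02933 hr


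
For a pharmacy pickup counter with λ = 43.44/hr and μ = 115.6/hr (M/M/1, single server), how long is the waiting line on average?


ρ = 43.44/115.6 = 0.3758
Lq = ρ²/(1−ρ) = 0.1412/0.6242 = 0.2262

Final: 0.2262


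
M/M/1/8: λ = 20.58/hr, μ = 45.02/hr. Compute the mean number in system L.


ρ = 20.58/45.02 = 0.4571
L = ρ[1 − (K+1)ρ^K + Kρ^(K+1)] / [(1−ρ)(1−ρ^(K+1))]
Numerator: 0.4571·(1 − 9·0.001907 + 8·0.0008717) = 0.452473
Denominator: (0.5429)·(0.999128) = 0.542397
L = 0.452473/0.542397 = 0.8342

Final: 0.8342


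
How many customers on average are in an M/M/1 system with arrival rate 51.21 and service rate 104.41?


ρ = λ/μ = 51.21/104.41 = 0.4905
L = ρ/(1−ρ) = 0.4905/(1 − 0.4905) = 0.4905/0.5095 = 0.9626

Final: 0.9626


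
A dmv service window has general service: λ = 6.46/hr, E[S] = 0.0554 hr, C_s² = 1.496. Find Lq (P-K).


ρ = λ·E[S] = 6.46·0.0554 = 0.3579
Lq = ρ²(1+C_s²)/(2(1−ρ)) = 0.1281·(1+1.496)/(2·0.6421)
= 0.1281·2.4960/1.2842 = 0.24893

Final: 0.24893


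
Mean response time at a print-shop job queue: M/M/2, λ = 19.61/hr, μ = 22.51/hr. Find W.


a = 0.8712; ρ = 0.4356; P₀ = 0.393161
Lq = P₀·a^c·ρ/(c!(1−ρ)²) = 0.20399
Wq = Lq/λ = 0.20399/19.61 = 0.01040 hr
W = Wq + 1/μ = 0.01040 + 0.04442 = 0.05483 hr

Final: 0.05483 hr


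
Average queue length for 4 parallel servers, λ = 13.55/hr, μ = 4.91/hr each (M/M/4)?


a = λ/μ = 2.7597; ρ = a/4 = 0.6899
P₀ = 0.053011
Lq = P₀·a^c·ρ / (c!·(1−ρ)²) = 0.053011·58.00043·0.6899/(24·0.09615)
= 0.91924

Final: 0.91924


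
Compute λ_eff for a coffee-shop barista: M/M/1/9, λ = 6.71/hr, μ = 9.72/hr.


ρ = 0.6903; P_K = (1−ρ)ρ^9/(1−ρ^10) = 0.011304
λ_eff = λ(1 − P_K) = 6.71·(1 − 0.011304) = 6.71·0.988696 = 6.6342 /hr

Final: 6.6342 /hr


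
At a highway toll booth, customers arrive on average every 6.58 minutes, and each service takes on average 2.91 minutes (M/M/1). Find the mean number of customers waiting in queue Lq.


λ = 60/6.58 = 9.1185 /hr
μ = 60/2.91 = 20.6186 /hr
ρ = λ/μ = 9.1185/20.6186 = 0.4422
Lq = ρ²/(1−ρ) = 0.1956/0.5578 = 0.3507

Final: 0.3507


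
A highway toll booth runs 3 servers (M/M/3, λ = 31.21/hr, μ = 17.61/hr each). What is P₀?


a = λ/μ = 31.21/17.61 = 1.7723; ρ = a/c = 0.5908
Σ_{k=0}^{2} a^k/k! (terms k=0..2) = 1.00000 + 1.77229 + 1.57050 = 4.34279
Tail: a^3/(3!(1−ρ)) = 5.56677/(6·0.4092) = 2.26713
P₀ = 1/(4.34279 + 2.26713) = 1/6.60992 = 0.151288

Final: 0.151288


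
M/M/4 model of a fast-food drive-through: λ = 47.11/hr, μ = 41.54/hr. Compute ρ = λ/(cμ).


ρ = λ/(cμ) = 47.11/(4·41.54) = 47.11/166.16 = 0.2835

Final: 0.2835


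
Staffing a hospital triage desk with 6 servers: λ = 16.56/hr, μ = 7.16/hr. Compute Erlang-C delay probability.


a = λ/μ = 2.3128; ρ = a/6 = 0.3855
P₀ = 0.098627 (from M/M/c formula)
C(c,a) = [a^c/(c!(1−ρ))]·P₀ = [153.06781/(720·0.6145)]·0.098627
= 0.34595·0.098627 = 0.034120

Final: 0.034120


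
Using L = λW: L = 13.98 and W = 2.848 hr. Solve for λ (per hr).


λ = L/W = 13.98/2.848 = 4.9087 /hr

Final: 4.9087 /hr


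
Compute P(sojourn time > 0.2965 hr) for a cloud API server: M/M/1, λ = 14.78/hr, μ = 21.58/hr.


W ~ Exponential(μ−λ) for M/M/1.
μ − λ = 21.58 − 14.78 = 6.8000
P(W > t) = e^{−(μ−λ)t} = e^{−2.0162} = 0.133161

Final: 0.133161


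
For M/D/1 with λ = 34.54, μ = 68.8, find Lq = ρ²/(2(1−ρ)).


ρ = 34.54/68.8 = 0.5020
M/D/1: Lq = ρ²/(2(1−ρ)) = 0.2520/(2·0.4980) = 0.25307

Final: 0.25307


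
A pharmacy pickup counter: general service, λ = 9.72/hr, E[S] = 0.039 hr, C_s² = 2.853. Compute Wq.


ρ = λ·E[S] = 9.72·0.039 = 0.3791
E[S²] = E[S]²(1+C_s²) = 0.039²·(1+2.853) = 0.005860
Wq = λ·E[S²]/(2(1−ρ)) = 9.72·0.005860/(2·0.6209) = 0.04587 hr

Final: 0.04587 hr


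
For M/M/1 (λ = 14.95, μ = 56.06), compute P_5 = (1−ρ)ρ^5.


ρ = 14.95/56.06 = 0.2667
P_n = (1−ρ)·ρ^n = (1 − 0.2667)·0.2667^5 = 0.7333·0.001349 = 0.0009891

Final: 0.0009891


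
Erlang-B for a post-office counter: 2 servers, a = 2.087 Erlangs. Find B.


B(c,a) = (a^c/c!) / Σ_{k=0}^{c} a^k/k!
a^2/2! = 2.177785
Σ terms (k=0..2): 1.00000 + 2.08700 + 2.17778 = 5.264785
B = 2.177785/5.264785 = 0.413651

Final: 0.413651


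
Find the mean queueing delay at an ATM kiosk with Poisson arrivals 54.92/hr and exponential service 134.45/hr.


ρ = 54.92/134.45 = 0.4085
Wq = ρ/(μ−λ) = 0.4085/(134.45 − 54.92) = 0.4085/79.53 = 0.005136 hr

Final: 0.005136 hr


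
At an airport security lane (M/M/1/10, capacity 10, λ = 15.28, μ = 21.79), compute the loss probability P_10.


ρ = λ/μ = 15.28/21.79 = 0.7012
P_K = (1−ρ)ρ^K/(1−ρ^(K+1)) = (0.2988·0.028752)/(1 − 0.020162)
= 0.008590/0.979838 = 0.008767

Final: 0.008767


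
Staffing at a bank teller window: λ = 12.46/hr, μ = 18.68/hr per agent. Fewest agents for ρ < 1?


Stability requires cμ > λ ⇔ c > λ/μ.
λ/μ = 12.46/18.68 = 0.6670
Minimum integer c = ⌊0.6670⌋ + 1 = 1
Check: 1·18.68 = 18.68 > 12.46, while 0·18.68 = 0.00 ≤ 12.46

Final: 1 servers


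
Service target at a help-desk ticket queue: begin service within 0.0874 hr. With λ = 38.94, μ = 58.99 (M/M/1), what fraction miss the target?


ρ = 38.94/58.99 = 0.6601
P(Wq > t) = ρ·e^{−(μ−λ)t} = 0.6601·e^{−1.7524}
= 0.6601·0.173363 = 0.114439

Final: 0.114439


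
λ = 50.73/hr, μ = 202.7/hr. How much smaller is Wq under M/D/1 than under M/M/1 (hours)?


ρ = 50.73/202.7 = 0.2503
Wq(M/M/1) = ρ/(μ−λ) = 0.2503/151.97 = 0.001647 hr
Wq(M/D/1) = ρ/(2(μ−λ)) = 0.0008234 hr
Savings = 0.001647 − 0.0008234 = 0.0008234 hr

Final: 0.0008234 hr


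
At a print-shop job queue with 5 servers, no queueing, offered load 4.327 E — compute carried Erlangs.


B(5,4.327) = 0.228009 (Erlang-B)
Carried load = a(1 − B) = 4.327·(1 − 0.228009) = 4.327·0.771991 = 3.3404 E

Final: 3.3404 Erlangs


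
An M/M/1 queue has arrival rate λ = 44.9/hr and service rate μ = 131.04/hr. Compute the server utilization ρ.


ρ = λ/μ = 44.9/131.04 = 0.3426

Final: 0.3426


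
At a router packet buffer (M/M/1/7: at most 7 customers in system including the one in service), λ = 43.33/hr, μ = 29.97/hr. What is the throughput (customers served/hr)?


ρ = 1.4458; P_K = (1−ρ)ρ^7/(1−ρ^8) = 0.325375
λ_eff = λ(1 − P_K) = 43.33·(1 − 0.325375) = 43.33·0.674625 = 29.2315 /hr

Final: 29.2315 /hr


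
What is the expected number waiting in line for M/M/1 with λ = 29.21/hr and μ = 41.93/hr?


ρ = 29.21/41.93 = 0.6966
Lq = ρ²/(1−ρ) = 0.4853/0.3034 = 1.5997

Final: 1.5997


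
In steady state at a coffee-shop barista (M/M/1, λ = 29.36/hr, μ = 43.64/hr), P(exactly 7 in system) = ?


ρ = 29.36/43.64 = 0.6728
P_n = (1−ρ)·ρ^n = (1 − 0.6728)·0.6728^7 = 0.3272·0.062388 = 0.020415

Final: 0.020415


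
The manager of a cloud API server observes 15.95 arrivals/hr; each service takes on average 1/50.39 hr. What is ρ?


ρ = λ/μ = 15.95/50.39 = 0.3165

Final: 0.3165


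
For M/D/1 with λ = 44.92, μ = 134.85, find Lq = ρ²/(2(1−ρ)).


ρ = 44.92/134.85 = 0.3331
M/D/1: Lq = ρ²/(2(1−ρ)) = 0.1110/(2·0.6669) = 0.08319

Final: 0.08319


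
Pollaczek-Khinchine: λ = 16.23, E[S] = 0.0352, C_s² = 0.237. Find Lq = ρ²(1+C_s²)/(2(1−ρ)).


ρ = λ·E[S] = 16.23·0.0352 = 0.5713
Lq = ρ²(1+C_s²)/(2(1−ρ)) = 0.3264·(1+0.237)/(2·0.4287)
= 0.3264·1.2370/0.8574 = 0.47087

Final: 0.47087


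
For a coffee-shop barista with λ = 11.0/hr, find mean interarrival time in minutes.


Mean interarrival time = 1/λ = 1/11.0 hour = 0.09091 hour
In minutes: 0.09091 × 60 = 5.4545 min

Final: 5.4545 min


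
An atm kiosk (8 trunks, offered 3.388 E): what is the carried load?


B(8,3.388) = 0.014661 (Erlang-B)
Carried load = a(1 − B) = 3.388·(1 − 0.014661) = 3.388·0.985339 = 3.3383 E

Final: 3.3383 Erlangs


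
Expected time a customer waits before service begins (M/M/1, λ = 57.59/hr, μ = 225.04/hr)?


ρ = 57.59/225.04 = 0.2559
Wq = ρ/(μ−λ) = 0.2559/(225.04 − 57.59) = 0.2559/167.45 = 0.001528 hr

Final: 0.001528 hr


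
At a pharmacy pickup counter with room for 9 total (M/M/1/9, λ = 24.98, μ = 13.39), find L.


ρ = 24.98/13.39 = 1.8656
L = ρ[1 − (K+1)ρ^K + Kρ^(K+1)] / [(1−ρ)(1−ρ^(K+1))]
Numerator: 1.8656·(1 − 10·273.720115 + 9·510.644396) = 3469.213480
Denominator: (-0.8656)·(-509.644396) = 441.133574
L = 3469.213480/441.133574 = 7.8643

Final: 7.8643


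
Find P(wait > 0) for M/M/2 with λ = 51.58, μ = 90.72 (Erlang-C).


a = λ/μ = 0.5686; ρ = a/2 = 0.2843
P₀ = 0.557291 (from M/M/c formula)
C(c,a) = [a^c/(c!(1−ρ))]·P₀ = [0.32326/(2·0.7157)]·0.557291
= 0.22583·0.557291 = 0.125854

Final: 0.125854


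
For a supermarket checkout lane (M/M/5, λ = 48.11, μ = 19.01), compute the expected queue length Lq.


a = λ/μ = 2.5308; ρ = a/5 = 0.5062
P₀ = 0.077545
Lq = P₀·a^c·ρ / (c!·(1−ρ)²) = 0.077545·103.81646·0.5062/(120·0.24388)
= 0.13923

Final: 0.13923


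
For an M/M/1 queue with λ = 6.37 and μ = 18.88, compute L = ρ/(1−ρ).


ρ = λ/μ = 6.37/18.88 = 0.3374
L = ρ/(1−ρ) = 0.3374/(1 − 0.3374) = 0.3374/0.6626 = 0.5092

Final: 0.5092


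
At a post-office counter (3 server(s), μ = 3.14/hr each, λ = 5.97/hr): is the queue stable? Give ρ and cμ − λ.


Total capacity cμ = 3·3.14 = 9.42/hr
ρ = λ/(cμ) = 5.97/9.42 = 0.6338
Stable ⇔ ρ < 1: YES
Spare capacity = cμ − λ = 9.42 − 5.97 = 3.45/hr

Final: ρ = 0.6338; stable; margin = 3.45/hr


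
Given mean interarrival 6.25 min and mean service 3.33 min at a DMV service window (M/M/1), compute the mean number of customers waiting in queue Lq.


λ = 60/6.25 = 9.6000 /hr
μ = 60/3.33 = 18.0180 /hr
ρ = λ/μ = 9.6000/18.0180 = 0.5328
Lq = ρ²/(1−ρ) = 0.2839/0.4672 = 0.6076

Final: 0.6076


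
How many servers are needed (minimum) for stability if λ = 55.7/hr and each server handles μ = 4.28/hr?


Stability requires cμ > λ ⇔ c > λ/μ.
λ/μ = 55.7/4.28 = 13.0140
Minimum integer c = ⌊13.0140⌋ + 1 = 14
Check: 14·4.28 = 59.92 > 55.7, while 13·4.28 = 55.64 ≤ 55.7

Final: 14 servers


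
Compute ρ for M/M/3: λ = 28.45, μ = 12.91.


ρ = λ/(cμ) = 28.45/(3·12.91) = 28.45/38.73 = 0.7346

Final: 0.7346


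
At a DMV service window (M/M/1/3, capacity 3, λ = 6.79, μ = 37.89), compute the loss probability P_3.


ρ = λ/μ = 6.79/37.89 = 0.1792
P_K = (1−ρ)ρ^K/(1−ρ^(K+1)) = (0.8208·0.005755)/(1 − 0.001031)
= 0.004724/0.998969 = 0.004728

Final: 0.004728


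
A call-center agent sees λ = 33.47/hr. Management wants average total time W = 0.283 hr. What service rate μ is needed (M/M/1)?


W = 1/(μ−λ) ⇒ μ − λ = 1/W = 1/0.283 = 3.5336
μ = λ + 1/W = 33.47 + 3.5336 = 37.0036 per hr

Final: 37.0036 /hr


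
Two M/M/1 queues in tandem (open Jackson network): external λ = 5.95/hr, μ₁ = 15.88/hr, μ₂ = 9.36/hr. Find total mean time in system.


Each node sees arrival rate λ = 5.95/hr (tandem ⇒ throughput preserved).
W₁ = 1/(μ₁−λ) = 1/(15.88−5.95) = 0.10070 hr
W₂ = 1/(μ₂−λ) = 1/(9.36−5.95) = 0.29326 hr
W_total = W₁ + W₂ = 0.10070 + 0.29326 = 0.39396 hr

Final: 0.39396 hr


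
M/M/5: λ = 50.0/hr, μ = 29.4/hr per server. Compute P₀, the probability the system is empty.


a = λ/μ = 50.0/29.4 = 1.7007; ρ = a/c = 0.3401
Σ_{k=0}^{4} a^k/k! (terms k=0..4) = 1.00000 + 1.70068 + 1.44616 + 0.81982 + 0.34856 = 5.31522
Tail: a^5/(5!(1−ρ)) = 14.22700/(120·0.6599) = 0.17967
P₀ = 1/(5.31522 + 0.17967) = 1/5.49489 = 0.181987

Final: 0.181987


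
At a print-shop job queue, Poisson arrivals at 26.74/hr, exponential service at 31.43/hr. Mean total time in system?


W = 1/(μ−λ) = 1/(31.43 − 26.74) = 1/4.69 = 0.2132 hr

Final: 0.2132 hr


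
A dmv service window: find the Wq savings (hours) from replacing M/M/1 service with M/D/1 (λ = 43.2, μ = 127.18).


ρ = 43.2/127.18 = 0.3397
Wq(M/M/1) = ρ/(μ−λ) = 0.3397/83.98 = 0.004045 hr
Wq(M/D/1) = ρ/(2(μ−λ)) = 0.002022 hr
Savings = 0.004045 − 0.002022 = 0.002022 hr

Final: 0.002022 hr


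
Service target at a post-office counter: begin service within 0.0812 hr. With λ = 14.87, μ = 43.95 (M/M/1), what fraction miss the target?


ρ = 14.87/43.95 = 0.3383
P(Wq > t) = ρ·e^{−(μ−λ)t} = 0.3383·e^{−2.3613}
= 0.3383·0.094298 = 0.031905

Final: 0.031905


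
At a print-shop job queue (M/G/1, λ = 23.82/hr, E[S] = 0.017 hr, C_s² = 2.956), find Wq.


ρ = λ·E[S] = 23.82·0.017 = 0.4049
E[S²] = E[S]²(1+C_s²) = 0.017²·(1+2.956) = 0.001143
Wq = λ·E[S²]/(2(1−ρ)) = 23.82·0.001143/(2·0.5951) = 0.02288 hr

Final: 0.02288 hr


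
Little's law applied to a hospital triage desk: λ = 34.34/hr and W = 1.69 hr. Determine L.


L = λW = 34.34·1.69 = 58.0346

Final: 58.0346


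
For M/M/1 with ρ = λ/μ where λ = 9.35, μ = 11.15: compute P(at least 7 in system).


ρ = 9.35/11.15 = 0.8386
P(N ≥ n) = ρ^n = 0.8386^7 = 0.291580

Final: 0.291580


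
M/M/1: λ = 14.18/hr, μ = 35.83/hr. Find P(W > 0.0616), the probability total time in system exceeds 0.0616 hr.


W ~ Exponential(μ−λ) for M/M/1.
μ − λ = 35.83 − 14.18 = 21.6500
P(W > t) = e^{−(μ−λ)t} = e^{−1.3336} = 0.263516

Final: 0.263516


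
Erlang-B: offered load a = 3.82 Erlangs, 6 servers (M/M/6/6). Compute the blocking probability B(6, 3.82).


B(c,a) = (a^c/c!) / Σ_{k=0}^{c} a^k/k!
a^6/6! = 4.315665
Σ terms (k=0..6): 1.00000 + 3.82000 + 7.29620 + 9.29049 + 8.87242 + 6.77853 + 4.31566 = 41.373312
B = 4.315665/41.373312 = 0.104310

Final: 0.104310


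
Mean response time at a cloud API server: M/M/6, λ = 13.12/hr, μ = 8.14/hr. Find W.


a = 1.6118; ρ = 0.2686; P₀ = 0.199451
Lq = P₀·a^c·ρ/(c!(1−ρ)²) = 0.002439
Wq = Lq/λ = 0.002439/13.12 = 0.0001859 hr
W = Wq + 1/μ = 0.0001859 + 0.12285 = 0.12304 hr

Final: 0.12304 hr


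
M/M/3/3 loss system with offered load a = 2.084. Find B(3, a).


B(c,a) = (a^c/c!) / Σ_{k=0}^{c} a^k/k!
a^3/3! = 1.508488
Σ terms (k=0..3): 1.00000 + 2.08400 + 2.17153 + 1.50849 = 6.764016
B = 1.508488/6.764016 = 0.223017

Final: 0.223017


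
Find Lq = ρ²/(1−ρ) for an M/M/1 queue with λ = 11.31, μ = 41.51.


ρ = 11.31/41.51 = 0.2725
Lq = ρ²/(1−ρ) = 0.07424/0.7275 = 0.1020

Final: 0.1020


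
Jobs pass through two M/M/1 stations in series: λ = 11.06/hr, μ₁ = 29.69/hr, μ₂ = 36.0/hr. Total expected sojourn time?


Each node sees arrival rate λ = 11.06/hr (tandem ⇒ throughput preserved).
W₁ = 1/(μ₁−λ) = 1/(29.69−11.06) = 0.05368 hr
W₂ = 1/(μ₂−λ) = 1/(36.0−11.06) = 0.04010 hr
W_total = W₁ + W₂ = 0.05368 + 0.04010 = 0.09377 hr

Final: 0.09377 hr


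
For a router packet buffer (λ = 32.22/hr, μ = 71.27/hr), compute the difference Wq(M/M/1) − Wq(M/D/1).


ρ = 32.22/71.27 = 0.4521
Wq(M/M/1) = ρ/(μ−λ) = 0.4521/39.05 = 0.01158 hr
Wq(M/D/1) = ρ/(2(μ−λ)) = 0.005789 hr
Savings = 0.01158 − 0.005789 = 0.005789 hr

Final: 0.005789 hr


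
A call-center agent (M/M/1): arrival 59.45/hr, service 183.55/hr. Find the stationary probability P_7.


ρ = 59.45/183.55 = 0.3239
P_n = (1−ρ)·ρ^n = (1 − 0.3239)·0.3239^7 = 0.6761·0.0003739 = 0.0002528

Final: 0.0002528


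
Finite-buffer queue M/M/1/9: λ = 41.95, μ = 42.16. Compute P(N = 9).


ρ = λ/μ = 41.95/42.16 = 0.9950
P_K = (1−ρ)ρ^K/(1−ρ^(K+1)) = (0.004981·0.956054)/(1 − 0.951292)
= 0.004762/0.048708 = 0.097768

Final: 0.097768


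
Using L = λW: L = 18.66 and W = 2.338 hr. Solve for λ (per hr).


λ = L/W = 18.66/2.338 = 7.9812 /hr

Final: 7.9812 /hr


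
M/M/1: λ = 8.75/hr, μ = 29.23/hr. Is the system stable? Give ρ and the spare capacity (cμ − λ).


Total capacity cμ = 1·29.23 = 29.23/hr
ρ = λ/(cμ) = 8.75/29.23 = 0.2993
Stable ⇔ ρ < 1: YES
Spare capacity = cμ − λ = 29.23 − 8.75 = 20.48/hr

Final: ρ = 0.2993; stable; margin = 20.48/hr


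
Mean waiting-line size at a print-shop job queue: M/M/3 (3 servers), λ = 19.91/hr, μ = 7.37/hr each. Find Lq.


a = λ/μ = 2.7015; ρ = a/3 = 0.9005
P₀ = 0.024768
Lq = P₀·a^c·ρ / (c!·(1−ρ)²) = 0.024768·19.71566·0.9005/(6·0.009901)
= 7.40236

Final: 7.40236


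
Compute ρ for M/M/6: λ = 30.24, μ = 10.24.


ρ = λ/(cμ) = 30.24/(6·10.24) = 30.24/61.44 = 0.4922

Final: 0.4922


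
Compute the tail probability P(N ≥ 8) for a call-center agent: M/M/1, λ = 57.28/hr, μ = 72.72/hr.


ρ = 57.28/72.72 = 0.7877
P(N ≥ n) = ρ^n = 0.7877^8 = 0.148181

Final: 0.148181


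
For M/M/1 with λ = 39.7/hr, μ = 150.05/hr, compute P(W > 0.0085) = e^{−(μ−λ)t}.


W ~ Exponential(μ−λ) for M/M/1.
μ − λ = 150.05 − 39.7 = 110.3500
P(W > t) = e^{−(μ−λ)t} = e^{−0.9380} = 0.391420

Final: 0.391420


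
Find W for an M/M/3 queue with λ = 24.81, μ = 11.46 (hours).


a = 2.1649; ρ = 0.7216; P₀ = 0.086328
Lq = P₀·a^c·ρ/(c!(1−ρ)²) = 1.35968
Wq = Lq/λ = 1.35968/24.81 = 0.05480 hr
W = Wq + 1/μ = 0.05480 + 0.08726 = 0.14206 hr

Final: 0.14206 hr


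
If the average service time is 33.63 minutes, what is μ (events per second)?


μ = 1/(service time) in consistent units.
1 second = 0.0166667 min, so μ = 0.0166667/33.63 = 0.0004956 per second

Final: 0.0004956 /sec


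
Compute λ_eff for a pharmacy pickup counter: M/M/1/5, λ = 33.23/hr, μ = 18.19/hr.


ρ = 1.8268; P_K = (1−ρ)ρ^5/(1−ρ^6) = 0.465116
λ_eff = λ(1 − P_K) = 33.23·(1 − 0.465116) = 33.23·0.534884 = 17.7742 /hr

Final: 17.7742 /hr


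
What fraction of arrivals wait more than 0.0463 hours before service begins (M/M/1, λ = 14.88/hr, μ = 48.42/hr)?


ρ = 14.88/48.42 = 0.3073
P(Wq > t) = ρ·e^{−(μ−λ)t} = 0.3073·e^{−1.5529}
= 0.3073·0.211633 = 0.065037

Final: 0.065037


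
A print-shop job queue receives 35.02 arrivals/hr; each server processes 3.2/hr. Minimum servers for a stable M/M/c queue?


Stability requires cμ > λ ⇔ c > λ/μ.
λ/μ = 35.02/3.2 = 10.9437
Minimum integer c = ⌊10.9437⌋ + 1 = 11
Check: 11·3.2 = 35.20 > 35.02, while 10·3.2 = 32.00 ≤ 35.02

Final: 11 servers


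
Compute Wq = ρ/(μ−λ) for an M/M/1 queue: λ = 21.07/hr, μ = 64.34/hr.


ρ = 21.07/64.34 = 0.3275
Wq = ρ/(μ−λ) = 0.3275/(64.34 − 21.07) = 0.3275/43.27 = 0.007568 hr

Final: 0.007568 hr


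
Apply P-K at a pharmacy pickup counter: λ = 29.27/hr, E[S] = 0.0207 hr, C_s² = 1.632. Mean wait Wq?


ρ = λ·E[S] = 29.27·0.0207 = 0.6059
E[S²] = E[S]²(1+C_s²) = 0.0207²·(1+1.632) = 0.001128
Wq = λ·E[S²]/(2(1−ρ)) = 29.27·0.001128/(2·0.3941) = 0.04188 hr

Final: 0.04188 hr


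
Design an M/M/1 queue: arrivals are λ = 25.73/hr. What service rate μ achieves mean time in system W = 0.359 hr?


W = 1/(μ−λ) ⇒ μ − λ = 1/W = 1/0.359 = 2.7855
μ = λ + 1/W = 25.73 + 2.7855 = 28.5155 per hr

Final: 28.5155 /hr


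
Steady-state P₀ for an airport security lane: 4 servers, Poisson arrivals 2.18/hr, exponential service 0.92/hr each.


a = λ/μ = 2.18/0.92 = 2.3696; ρ = a/c = 0.5924
Σ_{k=0}^{3} a^k/k! (terms k=0..3) = 1.00000 + 2.36957 + 2.80742 + 2.21745 = 8.39444
Tail: a^4/(4!(1−ρ)) = 31.52642/(24·0.4076) = 3.22270
P₀ = 1/(8.39444 + 3.22270) = 1/11.61714 = 0.086080

Final: 0.086080


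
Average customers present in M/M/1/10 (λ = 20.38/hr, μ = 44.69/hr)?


ρ = 20.38/44.69 = 0.4560
L = ρ[1 − (K+1)ρ^K + Kρ^(K+1)] / [(1−ρ)(1−ρ^(K+1))]
Numerator: 0.4560·(1 − 11·0.0003890 + 10·0.0001774) = 0.454888
Denominator: (0.5440)·(0.999823) = 0.543873
L = 0.454888/0.543873 = 0.8364

Final: 0.8364


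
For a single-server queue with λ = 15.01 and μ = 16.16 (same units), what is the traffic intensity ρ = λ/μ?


ρ = λ/μ = 15.01/16.16 = 0.9288

Final: 0.9288


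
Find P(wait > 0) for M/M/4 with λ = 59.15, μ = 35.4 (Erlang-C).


a = λ/μ = 1.6709; ρ = a/4 = 0.4177
P₀ = 0.185111 (from M/M/c formula)
C(c,a) = [a^c/(c!(1−ρ))]·P₀ = [7.79482/(24·0.5823)]·0.185111
= 0.55779·0.185111 = 0.103252

Final: 0.103252


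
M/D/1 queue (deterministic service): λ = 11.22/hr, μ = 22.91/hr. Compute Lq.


ρ = 11.22/22.91 = 0.4897
M/D/1: Lq = ρ²/(2(1−ρ)) = 0.2398/(2·0.5103) = 0.23503

Final: 0.23503


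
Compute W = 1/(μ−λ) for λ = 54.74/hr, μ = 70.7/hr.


W = 1/(μ−λ) = 1/(70.7 − 54.74) = 1/15.96 = 0.06266 hr

Final: 0.06266 hr


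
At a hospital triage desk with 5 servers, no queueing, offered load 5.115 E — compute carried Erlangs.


B(5,5.115) = 0.294128 (Erlang-B)
Carried load = a(1 − B) = 5.115·(1 − 0.294128) = 5.115·0.705872 = 3.6105 E

Final: 3.6105 Erlangs


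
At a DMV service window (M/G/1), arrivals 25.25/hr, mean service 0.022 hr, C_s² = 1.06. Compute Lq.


ρ = λ·E[S] = 25.25·0.022 = 0.5555
Lq = ρ²(1+C_s²)/(2(1−ρ)) = 0.3086·(1+1.06)/(2·0.4445)
= 0.3086·2.0600/0.8890 = 0.71505

Final: 0.71505


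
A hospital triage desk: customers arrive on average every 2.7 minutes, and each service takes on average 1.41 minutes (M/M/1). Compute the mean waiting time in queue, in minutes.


λ = 60/2.7 = 22.2222 /hr
μ = 60/1.41 = 42.5532 /hr
ρ = λ/μ = 22.2222/42.5532 = 0.5222
Wq = ρ/(μ−λ) = 0.5222/(42.5532−22.2222) = 0.02569 hr
In minutes: 0.02569·60 = 1.541 min

Final: 1.541 min


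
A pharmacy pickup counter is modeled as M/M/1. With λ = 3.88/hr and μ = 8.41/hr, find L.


ρ = λ/μ = 3.88/8.41 = 0.4614
L = ρ/(1−ρ) = 0.4614/(1 − 0.4614) = 0.4614/0.5386 = 0.8565

Final: 0.8565


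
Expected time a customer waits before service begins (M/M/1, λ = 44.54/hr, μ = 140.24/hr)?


ρ = 44.54/140.24 = 0.3176
Wq = ρ/(μ−λ) = 0.3176/(140.24 − 44.54) = 0.3176/95.70 = 0.003319 hr

Final: 0.003319 hr


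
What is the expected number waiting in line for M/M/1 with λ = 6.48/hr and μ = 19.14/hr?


ρ = 6.48/19.14 = 0.3386
Lq = ρ²/(1−ρ) = 0.1146/0.6614 = 0.1733

Final: 0.1733


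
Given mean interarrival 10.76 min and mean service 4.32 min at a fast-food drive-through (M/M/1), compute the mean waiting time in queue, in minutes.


λ = 60/10.76 = 5.5762 /hr
μ = 60/4.32 = 13.8889 /hr
ρ = λ/μ = 5.5762/13.8889 = 0.4015
Wq = ρ/(μ−λ) = 0.4015/(13.8889−5.5762) = 0.04830 hr
In minutes: 0.04830·60 = 2.898 min

Final: 2.898 min


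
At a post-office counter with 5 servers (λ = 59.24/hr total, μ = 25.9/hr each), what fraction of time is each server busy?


ρ = λ/(cμ) = 59.24/(5·25.9) = 59.24/129.50 = 0.4575

Final: 0.4575


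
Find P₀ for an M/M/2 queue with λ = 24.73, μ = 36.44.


a = λ/μ = 24.73/36.44 = 0.6786; ρ = a/c = 0.3393
Σ_{k=0}^{1} a^k/k! (terms k=0..1) = 1.00000 + 0.67865 = 1.67865
Tail: a^2/(2!(1−ρ)) = 0.46057/(2·0.6607) = 0.34856
P₀ = 1/(1.67865 + 0.34856) = 1/2.02721 = 0.493290

Final: 0.493290


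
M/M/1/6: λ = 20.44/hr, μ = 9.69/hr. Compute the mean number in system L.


ρ = 20.44/9.69 = 2.1094
L = ρ[1 − (K+1)ρ^K + Kρ^(K+1)] / [(1−ρ)(1−ρ^(K+1))]
Numerator: 2.1094·(1 − 7·88.093261 + 6·185.823143) = 1053.189521
Denominator: (-1.1094)·(-184.823143) = 205.041154
L = 1053.189521/205.041154 = 5.1365

Final: 5.1365
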